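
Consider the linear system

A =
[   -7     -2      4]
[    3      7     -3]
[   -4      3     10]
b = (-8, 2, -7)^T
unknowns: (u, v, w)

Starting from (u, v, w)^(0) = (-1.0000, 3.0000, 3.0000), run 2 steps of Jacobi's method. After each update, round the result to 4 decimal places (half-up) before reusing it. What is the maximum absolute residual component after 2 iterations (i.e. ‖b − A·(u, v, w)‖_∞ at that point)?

Iteration 1:
  u = (-8 - (-2)·3.0000 - (4)·3.0000) / (-7) = 2.0000
  v = (2 - (3)·-1.0000 - (-3)·3.0000) / (7) = 2.0000
  w = (-7 - (-4)·-1.0000 - (3)·3.0000) / (10) = -2.0000
Iteration 2:
  u = (-8 - (-2)·2.0000 - (4)·-2.0000) / (-7) = -0.5714
  v = (2 - (3)·2.0000 - (-3)·-2.0000) / (7) = -1.4286
  w = (-7 - (-4)·2.0000 - (3)·2.0000) / (10) = -0.5000
Residual b − A·x = (-12.8570, 12.2144, 0.0002); ∞-norm = 12.8570

12.8570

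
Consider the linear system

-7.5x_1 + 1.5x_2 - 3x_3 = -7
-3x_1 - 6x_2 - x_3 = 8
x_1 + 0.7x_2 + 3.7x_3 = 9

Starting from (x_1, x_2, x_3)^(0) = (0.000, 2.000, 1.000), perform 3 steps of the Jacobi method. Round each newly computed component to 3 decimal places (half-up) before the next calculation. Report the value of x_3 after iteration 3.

2.888

Iteration 1:
  x_1 = (-7 - (1.5)·2.000 - (-3)·1.000) / (-7.5) = 0.933
  x_2 = (8 - (-3)·0.000 - (-1)·1.000) / (-6) = -1.500
  x_3 = (9 - (1)·0.000 - (0.7)·2.000) / (3.7) = 2.054
Iteration 2:
  x_1 = (-7 - (1.5)·-1.500 - (-3)·2.054) / (-7.5) = -0.188
  x_2 = (8 - (-3)·0.933 - (-1)·2.054) / (-6) = -2.142
  x_3 = (9 - (1)·0.933 - (0.7)·-1.500) / (3.7) = 2.464
Iteration 3:
  x_1 = (-7 - (1.5)·-2.142 - (-3)·2.464) / (-7.5) = -0.481
  x_2 = (8 - (-3)·-0.188 - (-1)·2.464) / (-6) = -1.650
  x_3 = (9 - (1)·-0.188 - (0.7)·-2.142) / (3.7) = 2.888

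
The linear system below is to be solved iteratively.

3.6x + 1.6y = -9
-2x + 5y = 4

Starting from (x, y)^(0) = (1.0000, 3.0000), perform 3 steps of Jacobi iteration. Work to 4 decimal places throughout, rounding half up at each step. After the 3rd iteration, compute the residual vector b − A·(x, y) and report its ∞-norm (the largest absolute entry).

Iteration 1:
  x = (-9 - (1.6)·3.0000) / (3.6) = -3.8333
  y = (4 - (-2)·1.0000) / (5) = 1.2000
Iteration 2:
  x = (-9 - (1.6)·1.2000) / (3.6) = -3.0333
  y = (4 - (-2)·-3.8333) / (5) = -0.7333
Iteration 3:
  x = (-9 - (1.6)·-0.7333) / (3.6) = -2.1741
  y = (4 - (-2)·-3.0333) / (5) = -0.4133
Residual b − A·x = (-0.5120, 1.7183); ∞-norm = 1.7183

1.7183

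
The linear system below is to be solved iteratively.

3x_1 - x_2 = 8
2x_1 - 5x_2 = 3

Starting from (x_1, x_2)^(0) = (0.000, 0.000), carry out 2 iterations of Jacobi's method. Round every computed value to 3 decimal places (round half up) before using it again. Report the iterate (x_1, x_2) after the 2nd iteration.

Iteration 1:
  x_1 = (8 - (-1)·0.000) / (3) = 2.667
  x_2 = (3 - (2)·0.000) / (-5) = -0.600
Iteration 2:
  x_1 = (8 - (-1)·-0.600) / (3) = 2.467
  x_2 = (3 - (2)·2.667) / (-5) = 0.467

(2.467, 0.467)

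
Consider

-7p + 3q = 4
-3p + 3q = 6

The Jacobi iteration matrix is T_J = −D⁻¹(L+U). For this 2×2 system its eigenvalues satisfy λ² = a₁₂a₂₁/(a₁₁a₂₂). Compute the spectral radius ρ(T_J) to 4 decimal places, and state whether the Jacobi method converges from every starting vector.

a₁₂a₂₁/(a₁₁a₂₂) = (3)·(-3) / ((-7)·(3)) = 0.428571
ρ = √|0.428571| = √0.428571 = 0.6547
ρ < 1, so Jacobi converges

0.6547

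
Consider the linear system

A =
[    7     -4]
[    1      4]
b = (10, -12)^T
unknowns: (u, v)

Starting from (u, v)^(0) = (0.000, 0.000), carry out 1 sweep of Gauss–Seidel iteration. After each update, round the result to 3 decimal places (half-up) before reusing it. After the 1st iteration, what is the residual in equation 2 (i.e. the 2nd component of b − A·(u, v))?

Iteration 1:
  u = (10 - (-4)·0.000) / (7) = 1.429
  v = (-12 - (1)·1.429) / (4) = -3.357
Residual b − A·x = (-13.431, -0.001)

-0.001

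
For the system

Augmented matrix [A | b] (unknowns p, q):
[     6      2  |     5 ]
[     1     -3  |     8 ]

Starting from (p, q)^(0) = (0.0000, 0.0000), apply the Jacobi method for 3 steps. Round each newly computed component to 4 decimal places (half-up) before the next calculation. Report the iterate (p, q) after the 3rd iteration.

(1.6296, -2.0926)

Iteration 1:
  p = (5 - (2)·0.0000) / (6) = 0.8333
  q = (8 - (1)·0.0000) / (-3) = -2.6667
Iteration 2:
  p = (5 - (2)·-2.6667) / (6) = 1.7222
  q = (8 - (1)·0.8333) / (-3) = -2.3889
Iteration 3:
  p = (5 - (2)·-2.3889) / (6) = 1.6296
  q = (8 - (1)·1.7222) / (-3) = -2.0926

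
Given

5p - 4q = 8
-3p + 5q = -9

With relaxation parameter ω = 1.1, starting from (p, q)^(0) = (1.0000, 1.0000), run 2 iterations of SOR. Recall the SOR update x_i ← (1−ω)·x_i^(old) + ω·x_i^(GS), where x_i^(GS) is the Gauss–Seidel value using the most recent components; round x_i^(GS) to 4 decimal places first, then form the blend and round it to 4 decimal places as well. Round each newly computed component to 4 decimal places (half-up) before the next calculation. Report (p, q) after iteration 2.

(1.1508, -1.1801)

Iteration 1:
  p: GS value = (8 - (-4)·1.0000) / (5) = 2.4000;  p ← (1−ω)·1.0000 + ω·2.4000 = 2.5400
  q: GS value = (-9 - (-3)·2.5400) / (5) = -0.2760;  q ← (1−ω)·1.0000 + ω·-0.2760 = -0.4036
Iteration 2:
  p: GS value = (8 - (-4)·-0.4036) / (5) = 1.2771;  p ← (1−ω)·2.5400 + ω·1.2771 = 1.1508
  q: GS value = (-9 - (-3)·1.1508) / (5) = -1.1095;  q ← (1−ω)·-0.4036 + ω·-1.1095 = -1.1801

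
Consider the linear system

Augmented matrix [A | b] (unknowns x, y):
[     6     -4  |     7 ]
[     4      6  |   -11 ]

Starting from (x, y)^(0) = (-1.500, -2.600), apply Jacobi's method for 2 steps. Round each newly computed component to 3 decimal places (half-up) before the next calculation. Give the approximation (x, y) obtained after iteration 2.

Iteration 1:
  x = (7 - (-4)·-2.600) / (6) = -0.567
  y = (-11 - (4)·-1.500) / (6) = -0.833
Iteration 2:
  x = (7 - (-4)·-0.833) / (6) = 0.611
  y = (-11 - (4)·-0.567) / (6) = -1.455

(0.611, -1.455)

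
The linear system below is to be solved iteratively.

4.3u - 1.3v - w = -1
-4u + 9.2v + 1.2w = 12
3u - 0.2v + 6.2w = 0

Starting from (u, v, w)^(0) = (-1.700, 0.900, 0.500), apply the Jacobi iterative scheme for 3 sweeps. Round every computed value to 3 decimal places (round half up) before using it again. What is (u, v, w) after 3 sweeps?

(0.135, 1.363, -0.016)

Iteration 1:
  u = (-1 - (-1.3)·0.900 - (-1)·0.500) / (4.3) = 0.156
  v = (12 - (-4)·-1.700 - (1.2)·0.500) / (9.2) = 0.500
  w = (0 - (3)·-1.700 - (-0.2)·0.900) / (6.2) = 0.852
Iteration 2:
  u = (-1 - (-1.3)·0.500 - (-1)·0.852) / (4.3) = 0.117
  v = (12 - (-4)·0.156 - (1.2)·0.852) / (9.2) = 1.261
  w = (0 - (3)·0.156 - (-0.2)·0.500) / (6.2) = -0.059
Iteration 3:
  u = (-1 - (-1.3)·1.261 - (-1)·-0.059) / (4.3) = 0.135
  v = (12 - (-4)·0.117 - (1.2)·-0.059) / (9.2) = 1.363
  w = (0 - (3)·0.117 - (-0.2)·1.261) / (6.2) = -0.016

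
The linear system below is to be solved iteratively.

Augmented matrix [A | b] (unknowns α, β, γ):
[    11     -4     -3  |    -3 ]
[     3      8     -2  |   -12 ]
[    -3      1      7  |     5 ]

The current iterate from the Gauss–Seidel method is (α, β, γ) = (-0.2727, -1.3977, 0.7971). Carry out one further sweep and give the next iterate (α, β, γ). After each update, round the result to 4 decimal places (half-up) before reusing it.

One sweep:
  α = (-3 - (-4)·-1.3977 - (-3)·0.7971) / (11) = -0.5636
  β = (-12 - (3)·-0.5636 - (-2)·0.7971) / (8) = -1.0894
  γ = (5 - (-3)·-0.5636 - (1)·-1.0894) / (7) = 0.6284

(-0.5636, -1.0894, 0.6284)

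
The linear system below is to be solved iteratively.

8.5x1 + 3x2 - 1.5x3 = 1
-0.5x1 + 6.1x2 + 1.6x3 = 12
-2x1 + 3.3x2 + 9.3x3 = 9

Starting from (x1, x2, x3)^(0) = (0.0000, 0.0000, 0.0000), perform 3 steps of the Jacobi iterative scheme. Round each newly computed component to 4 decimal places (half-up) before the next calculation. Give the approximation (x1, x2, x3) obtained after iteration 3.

(-0.4384, 1.8566, 0.2691)

Iteration 1:
  x1 = (1 - (3)·0.0000 - (-1.5)·0.0000) / (8.5) = 0.1176
  x2 = (12 - (-0.5)·0.0000 - (1.6)·0.0000) / (6.1) = 1.9672
  x3 = (9 - (-2)·0.0000 - (3.3)·0.0000) / (9.3) = 0.9677
Iteration 2:
  x1 = (1 - (3)·1.9672 - (-1.5)·0.9677) / (8.5) = -0.4059
  x2 = (12 - (-0.5)·0.1176 - (1.6)·0.9677) / (6.1) = 1.7230
  x3 = (9 - (-2)·0.1176 - (3.3)·1.9672) / (9.3) = 0.2950
Iteration 3:
  x1 = (1 - (3)·1.7230 - (-1.5)·0.2950) / (8.5) = -0.4384
  x2 = (12 - (-0.5)·-0.4059 - (1.6)·0.2950) / (6.1) = 1.8566
  x3 = (9 - (-2)·-0.4059 - (3.3)·1.7230) / (9.3) = 0.2691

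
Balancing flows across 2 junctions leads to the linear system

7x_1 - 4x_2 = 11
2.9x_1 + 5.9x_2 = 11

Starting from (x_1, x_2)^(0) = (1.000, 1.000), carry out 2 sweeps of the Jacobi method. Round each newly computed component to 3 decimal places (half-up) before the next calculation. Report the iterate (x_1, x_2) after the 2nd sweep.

(2.356, 0.811)

Iteration 1:
  x_1 = (11 - (-4)·1.000) / (7) = 2.143
  x_2 = (11 - (2.9)·1.000) / (5.9) = 1.373
Iteration 2:
  x_1 = (11 - (-4)·1.373) / (7) = 2.356
  x_2 = (11 - (2.9)·2.143) / (5.9) = 0.811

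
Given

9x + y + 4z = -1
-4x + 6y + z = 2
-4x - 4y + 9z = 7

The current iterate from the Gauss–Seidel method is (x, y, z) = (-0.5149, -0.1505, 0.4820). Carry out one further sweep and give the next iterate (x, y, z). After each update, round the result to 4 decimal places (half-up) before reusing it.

(-0.3086, 0.0473, 0.6616)

One sweep:
  x = (-1 - (1)·-0.1505 - (4)·0.4820) / (9) = -0.3086
  y = (2 - (-4)·-0.3086 - (1)·0.4820) / (6) = 0.0473
  z = (7 - (-4)·-0.3086 - (-4)·0.0473) / (9) = 0.6616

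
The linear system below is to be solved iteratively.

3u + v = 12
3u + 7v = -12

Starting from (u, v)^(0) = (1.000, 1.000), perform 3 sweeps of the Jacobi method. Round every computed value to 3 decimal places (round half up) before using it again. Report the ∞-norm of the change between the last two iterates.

Iteration 1:
  u = (12 - (1)·1.000) / (3) = 3.667
  v = (-12 - (3)·1.000) / (7) = -2.143
Iteration 2:
  u = (12 - (1)·-2.143) / (3) = 4.714
  v = (-12 - (3)·3.667) / (7) = -3.286
Iteration 3:
  u = (12 - (1)·-3.286) / (3) = 5.095
  v = (-12 - (3)·4.714) / (7) = -3.735
Change: (0.381, -0.449) → max |·| = 0.449

0.449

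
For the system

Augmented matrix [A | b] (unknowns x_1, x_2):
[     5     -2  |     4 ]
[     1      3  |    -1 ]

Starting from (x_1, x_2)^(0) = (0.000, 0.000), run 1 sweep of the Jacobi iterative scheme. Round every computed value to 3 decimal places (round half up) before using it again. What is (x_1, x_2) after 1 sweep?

(0.800, -0.333)

Iteration 1:
  x_1 = (4 - (-2)·0.000) / (5) = 0.800
  x_2 = (-1 - (1)·0.000) / (3) = -0.333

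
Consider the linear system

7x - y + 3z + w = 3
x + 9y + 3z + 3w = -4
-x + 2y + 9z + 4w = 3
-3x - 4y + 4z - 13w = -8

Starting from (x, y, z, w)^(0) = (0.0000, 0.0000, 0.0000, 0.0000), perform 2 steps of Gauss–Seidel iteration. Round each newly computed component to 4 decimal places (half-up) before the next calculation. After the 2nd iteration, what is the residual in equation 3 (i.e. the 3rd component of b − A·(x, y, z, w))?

Iteration 1:
  x = (3 - (-1)·0.0000 - (3)·0.0000 - (1)·0.0000) / (7) = 0.4286
  y = (-4 - (1)·0.4286 - (3)·0.0000 - (3)·0.0000) / (9) = -0.4921
  z = (3 - (-1)·0.4286 - (2)·-0.4921 - (4)·0.0000) / (9) = 0.4903
  w = (-8 - (-3)·0.4286 - (-4)·-0.4921 - (4)·0.4903) / (-13) = 0.8188
Iteration 2:
  x = (3 - (-1)·-0.4921 - (3)·0.4903 - (1)·0.8188) / (7) = 0.0312
  y = (-4 - (1)·0.0312 - (3)·0.4903 - (3)·0.8188) / (9) = -0.8843
  z = (3 - (-1)·0.0312 - (2)·-0.8843 - (4)·0.8188) / (9) = 0.1694
  w = (-8 - (-3)·0.0312 - (-4)·-0.8843 - (4)·0.1694) / (-13) = 0.9324
Residual b − A·x = (0.4567, 0.6221, -0.4544, 0.0000)

-0.4544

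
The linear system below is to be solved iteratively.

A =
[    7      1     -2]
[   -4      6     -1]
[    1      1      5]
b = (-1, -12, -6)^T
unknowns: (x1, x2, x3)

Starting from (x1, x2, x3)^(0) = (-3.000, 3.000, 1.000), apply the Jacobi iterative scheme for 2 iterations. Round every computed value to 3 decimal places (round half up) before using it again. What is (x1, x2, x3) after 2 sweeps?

(0.062, -2.391, -0.376)

Iteration 1:
  x1 = (-1 - (1)·3.000 - (-2)·1.000) / (7) = -0.286
  x2 = (-12 - (-4)·-3.000 - (-1)·1.000) / (6) = -3.833
  x3 = (-6 - (1)·-3.000 - (1)·3.000) / (5) = -1.200
Iteration 2:
  x1 = (-1 - (1)·-3.833 - (-2)·-1.200) / (7) = 0.062
  x2 = (-12 - (-4)·-0.286 - (-1)·-1.200) / (6) = -2.391
  x3 = (-6 - (1)·-0.286 - (1)·-3.833) / (5) = -0.376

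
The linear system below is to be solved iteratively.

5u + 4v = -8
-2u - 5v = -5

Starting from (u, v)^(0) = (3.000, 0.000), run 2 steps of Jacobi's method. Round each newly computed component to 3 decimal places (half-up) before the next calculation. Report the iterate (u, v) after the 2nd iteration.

Iteration 1:
  u = (-8 - (4)·0.000) / (5) = -1.600
  v = (-5 - (-2)·3.000) / (-5) = -0.200
Iteration 2:
  u = (-8 - (4)·-0.200) / (5) = -1.440
  v = (-5 - (-2)·-1.600) / (-5) = 1.640

(-1.440, 1.640)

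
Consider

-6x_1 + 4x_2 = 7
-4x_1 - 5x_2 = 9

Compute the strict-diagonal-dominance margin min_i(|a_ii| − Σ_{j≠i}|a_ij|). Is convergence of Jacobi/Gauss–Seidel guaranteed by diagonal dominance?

1

row 1: |-6| − (4) = 2
row 2: |-5| − (4) = 1
minimum over rows = 1 → strictly diagonally dominant (convergence guaranteed)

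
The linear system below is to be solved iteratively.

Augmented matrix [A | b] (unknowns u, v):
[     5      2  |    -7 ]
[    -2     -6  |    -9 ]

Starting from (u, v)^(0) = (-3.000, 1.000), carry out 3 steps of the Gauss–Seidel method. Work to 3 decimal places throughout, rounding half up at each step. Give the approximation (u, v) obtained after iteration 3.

Iteration 1:
  u = (-7 - (2)·1.000) / (5) = -1.800
  v = (-9 - (-2)·-1.800) / (-6) = 2.100
Iteration 2:
  u = (-7 - (2)·2.100) / (5) = -2.240
  v = (-9 - (-2)·-2.240) / (-6) = 2.247
Iteration 3:
  u = (-7 - (2)·2.247) / (5) = -2.299
  v = (-9 - (-2)·-2.299) / (-6) = 2.266

(-2.299, 2.266)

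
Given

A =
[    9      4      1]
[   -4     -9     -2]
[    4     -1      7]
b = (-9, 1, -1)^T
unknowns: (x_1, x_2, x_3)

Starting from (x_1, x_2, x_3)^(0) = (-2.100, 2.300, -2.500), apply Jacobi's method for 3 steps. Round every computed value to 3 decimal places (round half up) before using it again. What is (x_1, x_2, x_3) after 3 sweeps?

(-1.275, 0.440, 0.917)

Iteration 1:
  x_1 = (-9 - (4)·2.300 - (1)·-2.500) / (9) = -1.744
  x_2 = (1 - (-4)·-2.100 - (-2)·-2.500) / (-9) = 1.378
  x_3 = (-1 - (4)·-2.100 - (-1)·2.300) / (7) = 1.386
Iteration 2:
  x_1 = (-9 - (4)·1.378 - (1)·1.386) / (9) = -1.766
  x_2 = (1 - (-4)·-1.744 - (-2)·1.386) / (-9) = 0.356
  x_3 = (-1 - (4)·-1.744 - (-1)·1.378) / (7) = 1.051
Iteration 3:
  x_1 = (-9 - (4)·0.356 - (1)·1.051) / (9) = -1.275
  x_2 = (1 - (-4)·-1.766 - (-2)·1.051) / (-9) = 0.440
  x_3 = (-1 - (4)·-1.766 - (-1)·0.356) / (7) = 0.917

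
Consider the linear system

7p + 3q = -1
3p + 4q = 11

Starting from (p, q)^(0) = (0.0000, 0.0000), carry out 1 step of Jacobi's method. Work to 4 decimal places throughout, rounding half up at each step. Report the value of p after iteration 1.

Iteration 1:
  p = (-1 - (3)·0.0000) / (7) = -0.1429
  q = (11 - (3)·0.0000) / (4) = 2.7500

-0.1429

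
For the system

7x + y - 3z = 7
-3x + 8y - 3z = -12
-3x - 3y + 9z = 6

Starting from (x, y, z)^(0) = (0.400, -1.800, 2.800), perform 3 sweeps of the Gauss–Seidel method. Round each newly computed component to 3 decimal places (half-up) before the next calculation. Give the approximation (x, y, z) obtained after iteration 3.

Iteration 1:
  x = (7 - (1)·-1.800 - (-3)·2.800) / (7) = 2.457
  y = (-12 - (-3)·2.457 - (-3)·2.800) / (8) = 0.471
  z = (6 - (-3)·2.457 - (-3)·0.471) / (9) = 1.643
Iteration 2:
  x = (7 - (1)·0.471 - (-3)·1.643) / (7) = 1.637
  y = (-12 - (-3)·1.637 - (-3)·1.643) / (8) = -0.270
  z = (6 - (-3)·1.637 - (-3)·-0.270) / (9) = 1.122
Iteration 3:
  x = (7 - (1)·-0.270 - (-3)·1.122) / (7) = 1.519
  y = (-12 - (-3)·1.519 - (-3)·1.122) / (8) = -0.510
  z = (6 - (-3)·1.519 - (-3)·-0.510) / (9) = 1.003

(1.519, -0.510, 1.003)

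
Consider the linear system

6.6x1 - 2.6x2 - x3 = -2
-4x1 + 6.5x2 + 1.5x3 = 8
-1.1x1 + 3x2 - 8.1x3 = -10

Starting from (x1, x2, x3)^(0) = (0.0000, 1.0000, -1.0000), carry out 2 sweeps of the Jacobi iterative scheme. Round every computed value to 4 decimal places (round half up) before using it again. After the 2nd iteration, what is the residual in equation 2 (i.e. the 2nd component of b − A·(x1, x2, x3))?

Iteration 1:
  x1 = (-2 - (-2.6)·1.0000 - (-1)·-1.0000) / (6.6) = -0.0606
  x2 = (8 - (-4)·0.0000 - (1.5)·-1.0000) / (6.5) = 1.4615
  x3 = (-10 - (-1.1)·0.0000 - (3)·1.0000) / (-8.1) = 1.6049
Iteration 2:
  x1 = (-2 - (-2.6)·1.4615 - (-1)·1.6049) / (6.6) = 0.5159
  x2 = (8 - (-4)·-0.0606 - (1.5)·1.6049) / (6.5) = 0.8231
  x3 = (-10 - (-1.1)·-0.0606 - (3)·1.4615) / (-8.1) = 1.7841
Residual b − A·x = (-1.4808, 2.0373, 2.5494)

2.0373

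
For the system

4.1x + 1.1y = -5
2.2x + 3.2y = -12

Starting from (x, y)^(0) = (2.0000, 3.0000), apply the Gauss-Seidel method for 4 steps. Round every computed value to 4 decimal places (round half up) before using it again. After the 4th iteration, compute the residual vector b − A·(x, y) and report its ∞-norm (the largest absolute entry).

Iteration 1:
  x = (-5 - (1.1)·3.0000) / (4.1) = -2.0244
  y = (-12 - (2.2)·-2.0244) / (3.2) = -2.3582
Iteration 2:
  x = (-5 - (1.1)·-2.3582) / (4.1) = -0.5868
  y = (-12 - (2.2)·-0.5868) / (3.2) = -3.3466
Iteration 3:
  x = (-5 - (1.1)·-3.3466) / (4.1) = -0.3216
  y = (-12 - (2.2)·-0.3216) / (3.2) = -3.5289
Iteration 4:
  x = (-5 - (1.1)·-3.5289) / (4.1) = -0.2727
  y = (-12 - (2.2)·-0.2727) / (3.2) = -3.5625
Residual b − A·x = (0.0368, -0.0001); ∞-norm = 0.0368

0.0368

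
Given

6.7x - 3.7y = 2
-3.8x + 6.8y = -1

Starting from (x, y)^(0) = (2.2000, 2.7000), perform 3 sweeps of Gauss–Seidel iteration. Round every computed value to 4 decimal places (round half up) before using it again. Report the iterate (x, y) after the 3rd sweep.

Iteration 1:
  x = (2 - (-3.7)·2.7000) / (6.7) = 1.7896
  y = (-1 - (-3.8)·1.7896) / (6.8) = 0.8530
Iteration 2:
  x = (2 - (-3.7)·0.8530) / (6.7) = 0.7696
  y = (-1 - (-3.8)·0.7696) / (6.8) = 0.2830
Iteration 3:
  x = (2 - (-3.7)·0.2830) / (6.7) = 0.4548
  y = (-1 - (-3.8)·0.4548) / (6.8) = 0.1071

(0.4548, 0.1071)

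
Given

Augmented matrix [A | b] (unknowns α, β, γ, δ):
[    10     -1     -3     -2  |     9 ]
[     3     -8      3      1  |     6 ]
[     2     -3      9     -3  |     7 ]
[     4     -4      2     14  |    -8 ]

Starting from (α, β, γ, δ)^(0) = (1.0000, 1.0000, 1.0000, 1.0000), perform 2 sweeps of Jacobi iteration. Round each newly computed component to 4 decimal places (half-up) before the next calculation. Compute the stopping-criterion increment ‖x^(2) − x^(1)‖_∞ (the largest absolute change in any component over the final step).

Iteration 1:
  α = (9 - (-1)·1.0000 - (-3)·1.0000 - (-2)·1.0000) / (10) = 1.5000
  β = (6 - (3)·1.0000 - (3)·1.0000 - (1)·1.0000) / (-8) = 0.1250
  γ = (7 - (2)·1.0000 - (-3)·1.0000 - (-3)·1.0000) / (9) = 1.2222
  δ = (-8 - (4)·1.0000 - (-4)·1.0000 - (2)·1.0000) / (14) = -0.7143
Iteration 2:
  α = (9 - (-1)·0.1250 - (-3)·1.2222 - (-2)·-0.7143) / (10) = 1.1363
  β = (6 - (3)·1.5000 - (3)·1.2222 - (1)·-0.7143) / (-8) = 0.1815
  γ = (7 - (2)·1.5000 - (-3)·0.1250 - (-3)·-0.7143) / (9) = 0.2480
  δ = (-8 - (4)·1.5000 - (-4)·0.1250 - (2)·1.2222) / (14) = -1.1389
Change: (-0.3637, 0.0565, -0.9742, -0.4246) → max |·| = 0.9742

0.9742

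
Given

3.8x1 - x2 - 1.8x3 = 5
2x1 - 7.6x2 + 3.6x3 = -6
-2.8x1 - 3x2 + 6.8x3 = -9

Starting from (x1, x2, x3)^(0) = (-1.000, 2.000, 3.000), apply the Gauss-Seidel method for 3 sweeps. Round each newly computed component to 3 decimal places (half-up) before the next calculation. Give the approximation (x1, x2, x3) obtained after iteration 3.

Iteration 1:
  x1 = (5 - (-1)·2.000 - (-1.8)·3.000) / (3.8) = 3.263
  x2 = (-6 - (2)·3.263 - (3.6)·3.000) / (-7.6) = 3.069
  x3 = (-9 - (-2.8)·3.263 - (-3)·3.069) / (6.8) = 1.374
Iteration 2:
  x1 = (5 - (-1)·3.069 - (-1.8)·1.374) / (3.8) = 2.774
  x2 = (-6 - (2)·2.774 - (3.6)·1.374) / (-7.6) = 2.170
  x3 = (-9 - (-2.8)·2.774 - (-3)·2.170) / (6.8) = 0.776
Iteration 3:
  x1 = (5 - (-1)·2.170 - (-1.8)·0.776) / (3.8) = 2.254
  x2 = (-6 - (2)·2.254 - (3.6)·0.776) / (-7.6) = 1.750
  x3 = (-9 - (-2.8)·2.254 - (-3)·1.750) / (6.8) = 0.377

(2.254, 1.750, 0.377)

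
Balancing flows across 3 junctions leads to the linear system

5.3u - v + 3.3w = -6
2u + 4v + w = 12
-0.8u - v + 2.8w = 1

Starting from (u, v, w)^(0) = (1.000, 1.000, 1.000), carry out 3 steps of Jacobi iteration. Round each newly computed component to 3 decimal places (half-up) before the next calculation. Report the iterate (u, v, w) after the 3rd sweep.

Iteration 1:
  u = (-6 - (-1)·1.000 - (3.3)·1.000) / (5.3) = -1.566
  v = (12 - (2)·1.000 - (1)·1.000) / (4) = 2.250
  w = (1 - (-0.8)·1.000 - (-1)·1.000) / (2.8) = 1.000
Iteration 2:
  u = (-6 - (-1)·2.250 - (3.3)·1.000) / (5.3) = -1.330
  v = (12 - (2)·-1.566 - (1)·1.000) / (4) = 3.533
  w = (1 - (-0.8)·-1.566 - (-1)·2.250) / (2.8) = 0.713
Iteration 3:
  u = (-6 - (-1)·3.533 - (3.3)·0.713) / (5.3) = -0.909
  v = (12 - (2)·-1.330 - (1)·0.713) / (4) = 3.487
  w = (1 - (-0.8)·-1.330 - (-1)·3.533) / (2.8) = 1.239

(-0.909, 3.487, 1.239)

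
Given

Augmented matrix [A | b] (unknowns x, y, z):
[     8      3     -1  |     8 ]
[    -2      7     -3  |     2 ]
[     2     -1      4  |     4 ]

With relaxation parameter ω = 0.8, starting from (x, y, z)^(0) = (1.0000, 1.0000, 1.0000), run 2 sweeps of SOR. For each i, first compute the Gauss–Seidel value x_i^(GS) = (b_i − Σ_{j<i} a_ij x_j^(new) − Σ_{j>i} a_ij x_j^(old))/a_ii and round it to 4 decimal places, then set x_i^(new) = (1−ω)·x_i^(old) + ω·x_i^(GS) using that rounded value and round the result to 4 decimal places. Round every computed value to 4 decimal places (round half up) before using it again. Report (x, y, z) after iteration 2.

(0.7608, 0.8919, 0.8483)

Iteration 1:
  x: GS value = (8 - (3)·1.0000 - (-1)·1.0000) / (8) = 0.7500;  x ← (1−ω)·1.0000 + ω·0.7500 = 0.8000
  y: GS value = (2 - (-2)·0.8000 - (-3)·1.0000) / (7) = 0.9429;  y ← (1−ω)·1.0000 + ω·0.9429 = 0.9543
  z: GS value = (4 - (2)·0.8000 - (-1)·0.9543) / (4) = 0.8386;  z ← (1−ω)·1.0000 + ω·0.8386 = 0.8709
Iteration 2:
  x: GS value = (8 - (3)·0.9543 - (-1)·0.8709) / (8) = 0.7510;  x ← (1−ω)·0.8000 + ω·0.7510 = 0.7608
  y: GS value = (2 - (-2)·0.7608 - (-3)·0.8709) / (7) = 0.8763;  y ← (1−ω)·0.9543 + ω·0.8763 = 0.8919
  z: GS value = (4 - (2)·0.7608 - (-1)·0.8919) / (4) = 0.8426;  z ← (1−ω)·0.8709 + ω·0.8426 = 0.8483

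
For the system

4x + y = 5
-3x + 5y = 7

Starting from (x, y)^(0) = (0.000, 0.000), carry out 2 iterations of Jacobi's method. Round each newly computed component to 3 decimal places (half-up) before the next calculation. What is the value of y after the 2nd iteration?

2.150

Iteration 1:
  x = (5 - (1)·0.000) / (4) = 1.250
  y = (7 - (-3)·0.000) / (5) = 1.400
Iteration 2:
  x = (5 - (1)·1.400) / (4) = 0.900
  y = (7 - (-3)·1.250) / (5) = 2.150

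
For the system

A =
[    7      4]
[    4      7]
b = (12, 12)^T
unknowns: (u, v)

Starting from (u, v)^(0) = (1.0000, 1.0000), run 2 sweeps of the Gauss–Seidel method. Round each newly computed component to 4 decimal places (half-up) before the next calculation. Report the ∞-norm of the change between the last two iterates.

0.0350

Iteration 1:
  u = (12 - (4)·1.0000) / (7) = 1.1429
  v = (12 - (4)·1.1429) / (7) = 1.0612
Iteration 2:
  u = (12 - (4)·1.0612) / (7) = 1.1079
  v = (12 - (4)·1.1079) / (7) = 1.0812
Change: (-0.0350, 0.0200) → max |·| = 0.0350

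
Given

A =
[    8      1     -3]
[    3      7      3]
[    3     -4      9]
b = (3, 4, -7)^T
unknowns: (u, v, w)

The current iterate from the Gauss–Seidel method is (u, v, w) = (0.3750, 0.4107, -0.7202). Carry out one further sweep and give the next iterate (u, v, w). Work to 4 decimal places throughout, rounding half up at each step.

One sweep:
  u = (3 - (1)·0.4107 - (-3)·-0.7202) / (8) = 0.0536
  v = (4 - (3)·0.0536 - (3)·-0.7202) / (7) = 0.8571
  w = (-7 - (3)·0.0536 - (-4)·0.8571) / (9) = -0.4147

(0.0536, 0.8571, -0.4147)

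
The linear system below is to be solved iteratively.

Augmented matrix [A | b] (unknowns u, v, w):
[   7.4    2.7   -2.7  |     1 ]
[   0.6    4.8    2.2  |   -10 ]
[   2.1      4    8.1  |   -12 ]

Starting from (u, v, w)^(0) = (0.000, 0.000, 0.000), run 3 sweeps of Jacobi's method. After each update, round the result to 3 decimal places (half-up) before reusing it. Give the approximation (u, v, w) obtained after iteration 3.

(0.476, -1.904, -0.872)

Iteration 1:
  u = (1 - (2.7)·0.000 - (-2.7)·0.000) / (7.4) = 0.135
  v = (-10 - (0.6)·0.000 - (2.2)·0.000) / (4.8) = -2.083
  w = (-12 - (2.1)·0.000 - (4)·0.000) / (8.1) = -1.481
Iteration 2:
  u = (1 - (2.7)·-2.083 - (-2.7)·-1.481) / (7.4) = 0.355
  v = (-10 - (0.6)·0.135 - (2.2)·-1.481) / (4.8) = -1.421
  w = (-12 - (2.1)·0.135 - (4)·-2.083) / (8.1) = -0.488
Iteration 3:
  u = (1 - (2.7)·-1.421 - (-2.7)·-0.488) / (7.4) = 0.476
  v = (-10 - (0.6)·0.355 - (2.2)·-0.488) / (4.8) = -1.904
  w = (-12 - (2.1)·0.355 - (4)·-1.421) / (8.1) = -0.872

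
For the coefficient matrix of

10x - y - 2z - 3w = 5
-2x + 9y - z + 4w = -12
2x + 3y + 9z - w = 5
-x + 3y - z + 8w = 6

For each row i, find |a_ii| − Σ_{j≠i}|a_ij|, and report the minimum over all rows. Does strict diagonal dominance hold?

row 1: |10| − (1+2+3) = 4
row 2: |9| − (2+1+4) = 2
row 3: |9| − (2+3+1) = 3
row 4: |8| − (1+3+1) = 3
minimum over rows = 2 → strictly diagonally dominant (convergence guaranteed)

2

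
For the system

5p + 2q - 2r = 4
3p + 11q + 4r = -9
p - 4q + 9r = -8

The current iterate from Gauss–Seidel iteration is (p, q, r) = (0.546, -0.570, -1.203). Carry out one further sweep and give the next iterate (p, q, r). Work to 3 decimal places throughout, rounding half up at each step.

One sweep:
  p = (4 - (2)·-0.570 - (-2)·-1.203) / (5) = 0.547
  q = (-9 - (3)·0.547 - (4)·-1.203) / (11) = -0.530
  r = (-8 - (1)·0.547 - (-4)·-0.530) / (9) = -1.185

(0.547, -0.530, -1.185)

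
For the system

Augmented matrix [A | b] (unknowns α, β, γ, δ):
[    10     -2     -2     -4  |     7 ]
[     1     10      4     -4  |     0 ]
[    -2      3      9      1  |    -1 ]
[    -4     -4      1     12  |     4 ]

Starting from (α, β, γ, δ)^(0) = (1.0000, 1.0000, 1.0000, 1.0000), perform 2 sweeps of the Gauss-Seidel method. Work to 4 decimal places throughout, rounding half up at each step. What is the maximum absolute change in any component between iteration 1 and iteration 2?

Iteration 1:
  α = (7 - (-2)·1.0000 - (-2)·1.0000 - (-4)·1.0000) / (10) = 1.5000
  β = (0 - (1)·1.5000 - (4)·1.0000 - (-4)·1.0000) / (10) = -0.1500
  γ = (-1 - (-2)·1.5000 - (3)·-0.1500 - (1)·1.0000) / (9) = 0.1611
  δ = (4 - (-4)·1.5000 - (-4)·-0.1500 - (1)·0.1611) / (12) = 0.7699
Iteration 2:
  α = (7 - (-2)·-0.1500 - (-2)·0.1611 - (-4)·0.7699) / (10) = 1.0102
  β = (0 - (1)·1.0102 - (4)·0.1611 - (-4)·0.7699) / (10) = 0.1425
  γ = (-1 - (-2)·1.0102 - (3)·0.1425 - (1)·0.7699) / (9) = -0.0197
  δ = (4 - (-4)·1.0102 - (-4)·0.1425 - (1)·-0.0197) / (12) = 0.7192
Change: (-0.4898, 0.2925, -0.1808, -0.0507) → max |·| = 0.4898

0.4898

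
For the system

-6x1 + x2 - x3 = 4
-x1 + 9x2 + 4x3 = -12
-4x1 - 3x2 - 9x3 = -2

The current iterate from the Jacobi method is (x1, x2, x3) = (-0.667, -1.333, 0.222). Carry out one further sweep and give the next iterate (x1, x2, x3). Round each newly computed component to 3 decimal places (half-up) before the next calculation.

(-0.926, -1.506, 0.963)

One sweep:
  x1 = (4 - (1)·-1.333 - (-1)·0.222) / (-6) = -0.926
  x2 = (-12 - (-1)·-0.667 - (4)·0.222) / (9) = -1.506
  x3 = (-2 - (-4)·-0.667 - (-3)·-1.333) / (-9) = 0.963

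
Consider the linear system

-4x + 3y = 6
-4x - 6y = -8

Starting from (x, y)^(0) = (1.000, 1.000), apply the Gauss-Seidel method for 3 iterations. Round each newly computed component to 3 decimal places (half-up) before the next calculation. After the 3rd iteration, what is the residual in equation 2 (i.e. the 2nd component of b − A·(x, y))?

Iteration 1:
  x = (6 - (3)·1.000) / (-4) = -0.750
  y = (-8 - (-4)·-0.750) / (-6) = 1.833
Iteration 2:
  x = (6 - (3)·1.833) / (-4) = -0.125
  y = (-8 - (-4)·-0.125) / (-6) = 1.417
Iteration 3:
  x = (6 - (3)·1.417) / (-4) = -0.437
  y = (-8 - (-4)·-0.437) / (-6) = 1.625
Residual b − A·x = (-0.623, 0.002)

0.002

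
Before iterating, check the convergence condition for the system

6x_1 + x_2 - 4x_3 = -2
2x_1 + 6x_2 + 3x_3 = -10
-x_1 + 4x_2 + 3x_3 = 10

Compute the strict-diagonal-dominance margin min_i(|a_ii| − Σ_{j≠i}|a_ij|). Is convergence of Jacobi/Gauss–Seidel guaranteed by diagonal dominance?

row 1: |6| − (1+4) = 1
row 2: |6| − (2+3) = 1
row 3: |3| − (1+4) = -2
minimum over rows = -2 → not strictly diagonally dominant

-2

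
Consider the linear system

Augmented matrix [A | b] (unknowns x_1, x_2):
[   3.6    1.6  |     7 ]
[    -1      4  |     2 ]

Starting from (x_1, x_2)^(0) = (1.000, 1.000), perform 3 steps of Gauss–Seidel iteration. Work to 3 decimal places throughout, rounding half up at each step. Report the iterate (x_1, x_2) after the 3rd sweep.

(1.549, 0.887)

Iteration 1:
  x_1 = (7 - (1.6)·1.000) / (3.6) = 1.500
  x_2 = (2 - (-1)·1.500) / (4) = 0.875
Iteration 2:
  x_1 = (7 - (1.6)·0.875) / (3.6) = 1.556
  x_2 = (2 - (-1)·1.556) / (4) = 0.889
Iteration 3:
  x_1 = (7 - (1.6)·0.889) / (3.6) = 1.549
  x_2 = (2 - (-1)·1.549) / (4) = 0.887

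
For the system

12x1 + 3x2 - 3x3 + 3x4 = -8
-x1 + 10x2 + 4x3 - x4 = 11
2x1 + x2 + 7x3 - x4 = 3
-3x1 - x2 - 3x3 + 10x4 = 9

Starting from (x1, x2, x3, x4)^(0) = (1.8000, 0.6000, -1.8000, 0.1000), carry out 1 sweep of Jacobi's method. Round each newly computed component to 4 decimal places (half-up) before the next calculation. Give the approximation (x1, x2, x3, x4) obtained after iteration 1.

Iteration 1:
  x1 = (-8 - (3)·0.6000 - (-3)·-1.8000 - (3)·0.1000) / (12) = -1.2917
  x2 = (11 - (-1)·1.8000 - (4)·-1.8000 - (-1)·0.1000) / (10) = 2.0100
  x3 = (3 - (2)·1.8000 - (1)·0.6000 - (-1)·0.1000) / (7) = -0.1571
  x4 = (9 - (-3)·1.8000 - (-1)·0.6000 - (-3)·-1.8000) / (10) = 0.9600

(-1.2917, 2.0100, -0.1571, 0.9600)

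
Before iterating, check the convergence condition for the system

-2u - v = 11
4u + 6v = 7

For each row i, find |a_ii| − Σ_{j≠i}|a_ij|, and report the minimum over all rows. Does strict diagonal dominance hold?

1

row 1: |-2| − (1) = 1
row 2: |6| − (4) = 2
minimum over rows = 1 → strictly diagonally dominant (convergence guaranteed)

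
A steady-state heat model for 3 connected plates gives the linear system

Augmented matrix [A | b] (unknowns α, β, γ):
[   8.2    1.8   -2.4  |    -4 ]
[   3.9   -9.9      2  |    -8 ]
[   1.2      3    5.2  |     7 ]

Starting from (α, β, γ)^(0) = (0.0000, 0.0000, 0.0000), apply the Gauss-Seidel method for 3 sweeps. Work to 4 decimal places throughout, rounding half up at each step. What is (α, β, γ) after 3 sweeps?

Iteration 1:
  α = (-4 - (1.8)·0.0000 - (-2.4)·0.0000) / (8.2) = -0.4878
  β = (-8 - (3.9)·-0.4878 - (2)·0.0000) / (-9.9) = 0.6159
  γ = (7 - (1.2)·-0.4878 - (3)·0.6159) / (5.2) = 1.1034
Iteration 2:
  α = (-4 - (1.8)·0.6159 - (-2.4)·1.1034) / (8.2) = -0.3001
  β = (-8 - (3.9)·-0.3001 - (2)·1.1034) / (-9.9) = 0.9128
  γ = (7 - (1.2)·-0.3001 - (3)·0.9128) / (5.2) = 0.8888
Iteration 3:
  α = (-4 - (1.8)·0.9128 - (-2.4)·0.8888) / (8.2) = -0.4280
  β = (-8 - (3.9)·-0.4280 - (2)·0.8888) / (-9.9) = 0.8190
  γ = (7 - (1.2)·-0.4280 - (3)·0.8190) / (5.2) = 0.9724

(-0.4280, 0.8190, 0.9724)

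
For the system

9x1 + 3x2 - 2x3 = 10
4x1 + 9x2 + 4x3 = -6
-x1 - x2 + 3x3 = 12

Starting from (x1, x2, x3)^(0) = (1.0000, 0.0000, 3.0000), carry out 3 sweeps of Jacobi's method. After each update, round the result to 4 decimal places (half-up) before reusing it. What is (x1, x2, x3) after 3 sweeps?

(3.0782, -3.6296, 3.8354)

Iteration 1:
  x1 = (10 - (3)·0.0000 - (-2)·3.0000) / (9) = 1.7778
  x2 = (-6 - (4)·1.0000 - (4)·3.0000) / (9) = -2.4444
  x3 = (12 - (-1)·1.0000 - (-1)·0.0000) / (3) = 4.3333
Iteration 2:
  x1 = (10 - (3)·-2.4444 - (-2)·4.3333) / (9) = 2.8889
  x2 = (-6 - (4)·1.7778 - (4)·4.3333) / (9) = -3.3827
  x3 = (12 - (-1)·1.7778 - (-1)·-2.4444) / (3) = 3.7778
Iteration 3:
  x1 = (10 - (3)·-3.3827 - (-2)·3.7778) / (9) = 3.0782
  x2 = (-6 - (4)·2.8889 - (4)·3.7778) / (9) = -3.6296
  x3 = (12 - (-1)·2.8889 - (-1)·-3.3827) / (3) = 3.8354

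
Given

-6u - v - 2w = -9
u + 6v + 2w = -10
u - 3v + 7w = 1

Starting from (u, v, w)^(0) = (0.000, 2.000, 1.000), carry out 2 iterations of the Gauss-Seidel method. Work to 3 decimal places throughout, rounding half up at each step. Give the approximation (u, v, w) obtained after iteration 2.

Iteration 1:
  u = (-9 - (-1)·2.000 - (-2)·1.000) / (-6) = 0.833
  v = (-10 - (1)·0.833 - (2)·1.000) / (6) = -2.139
  w = (1 - (1)·0.833 - (-3)·-2.139) / (7) = -0.893
Iteration 2:
  u = (-9 - (-1)·-2.139 - (-2)·-0.893) / (-6) = 2.154
  v = (-10 - (1)·2.154 - (2)·-0.893) / (6) = -1.728
  w = (1 - (1)·2.154 - (-3)·-1.728) / (7) = -0.905

(2.154, -1.728, -0.905)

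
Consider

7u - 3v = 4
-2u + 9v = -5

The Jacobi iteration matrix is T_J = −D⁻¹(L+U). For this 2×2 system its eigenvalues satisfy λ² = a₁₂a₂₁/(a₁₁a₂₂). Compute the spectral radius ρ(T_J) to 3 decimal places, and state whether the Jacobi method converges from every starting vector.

a₁₂a₂₁/(a₁₁a₂₂) = (-3)·(-2) / ((7)·(9)) = 0.095238
ρ = √|0.095238| = √0.095238 = 0.309
ρ < 1, so Jacobi converges

0.309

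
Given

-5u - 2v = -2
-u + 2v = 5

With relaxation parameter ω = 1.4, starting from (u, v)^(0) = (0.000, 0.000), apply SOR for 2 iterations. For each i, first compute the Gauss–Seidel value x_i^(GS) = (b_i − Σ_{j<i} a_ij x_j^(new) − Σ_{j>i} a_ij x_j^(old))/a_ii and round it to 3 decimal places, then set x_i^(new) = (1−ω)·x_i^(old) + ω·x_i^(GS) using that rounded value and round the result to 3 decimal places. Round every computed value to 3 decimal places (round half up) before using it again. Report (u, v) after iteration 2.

(-1.844, 0.652)

Iteration 1:
  u: GS value = (-2 - (-2)·0.000) / (-5) = 0.400;  u ← (1−ω)·0.000 + ω·0.400 = 0.560
  v: GS value = (5 - (-1)·0.560) / (2) = 2.780;  v ← (1−ω)·0.000 + ω·2.780 = 3.892
Iteration 2:
  u: GS value = (-2 - (-2)·3.892) / (-5) = -1.157;  u ← (1−ω)·0.560 + ω·-1.157 = -1.844
  v: GS value = (5 - (-1)·-1.844) / (2) = 1.578;  v ← (1−ω)·3.892 + ω·1.578 = 0.652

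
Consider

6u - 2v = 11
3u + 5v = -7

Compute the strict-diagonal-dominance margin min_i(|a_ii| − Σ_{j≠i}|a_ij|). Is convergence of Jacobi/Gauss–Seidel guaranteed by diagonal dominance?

row 1: |6| − (2) = 4
row 2: |5| − (3) = 2
minimum over rows = 2 → strictly diagonally dominant (convergence guaranteed)

2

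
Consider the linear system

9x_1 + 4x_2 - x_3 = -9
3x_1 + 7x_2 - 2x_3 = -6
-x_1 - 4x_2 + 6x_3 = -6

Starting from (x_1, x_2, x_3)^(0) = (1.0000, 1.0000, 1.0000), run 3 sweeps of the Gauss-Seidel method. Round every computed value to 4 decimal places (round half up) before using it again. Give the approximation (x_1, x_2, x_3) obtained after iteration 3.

Iteration 1:
  x_1 = (-9 - (4)·1.0000 - (-1)·1.0000) / (9) = -1.3333
  x_2 = (-6 - (3)·-1.3333 - (-2)·1.0000) / (7) = 0.0000
  x_3 = (-6 - (-1)·-1.3333 - (-4)·0.0000) / (6) = -1.2222
Iteration 2:
  x_1 = (-9 - (4)·0.0000 - (-1)·-1.2222) / (9) = -1.1358
  x_2 = (-6 - (3)·-1.1358 - (-2)·-1.2222) / (7) = -0.7196
  x_3 = (-6 - (-1)·-1.1358 - (-4)·-0.7196) / (6) = -1.6690
Iteration 3:
  x_1 = (-9 - (4)·-0.7196 - (-1)·-1.6690) / (9) = -0.8656
  x_2 = (-6 - (3)·-0.8656 - (-2)·-1.6690) / (7) = -0.9630
  x_3 = (-6 - (-1)·-0.8656 - (-4)·-0.9630) / (6) = -1.7863

(-0.8656, -0.9630, -1.7863)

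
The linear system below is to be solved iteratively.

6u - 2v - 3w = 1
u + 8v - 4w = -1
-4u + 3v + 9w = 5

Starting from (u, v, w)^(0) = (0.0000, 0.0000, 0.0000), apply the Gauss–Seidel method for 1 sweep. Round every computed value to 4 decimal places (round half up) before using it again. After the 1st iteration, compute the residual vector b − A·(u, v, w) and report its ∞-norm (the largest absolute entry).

Iteration 1:
  u = (1 - (-2)·0.0000 - (-3)·0.0000) / (6) = 0.1667
  v = (-1 - (1)·0.1667 - (-4)·0.0000) / (8) = -0.1458
  w = (5 - (-4)·0.1667 - (3)·-0.1458) / (9) = 0.6782
Residual b − A·x = (1.7428, 2.7125, 0.0004); ∞-norm = 2.7125

2.7125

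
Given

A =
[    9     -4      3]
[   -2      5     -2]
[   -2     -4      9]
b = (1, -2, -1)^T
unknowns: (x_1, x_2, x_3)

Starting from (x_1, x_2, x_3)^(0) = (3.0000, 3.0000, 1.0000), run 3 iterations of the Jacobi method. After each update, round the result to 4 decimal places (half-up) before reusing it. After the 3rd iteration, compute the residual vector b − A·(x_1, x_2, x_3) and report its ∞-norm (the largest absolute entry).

3.2477

Iteration 1:
  x_1 = (1 - (-4)·3.0000 - (3)·1.0000) / (9) = 1.1111
  x_2 = (-2 - (-2)·3.0000 - (-2)·1.0000) / (5) = 1.2000
  x_3 = (-1 - (-2)·3.0000 - (-4)·3.0000) / (9) = 1.8889
Iteration 2:
  x_1 = (1 - (-4)·1.2000 - (3)·1.8889) / (9) = 0.0148
  x_2 = (-2 - (-2)·1.1111 - (-2)·1.8889) / (5) = 0.8000
  x_3 = (-1 - (-2)·1.1111 - (-4)·1.2000) / (9) = 0.6691
Iteration 3:
  x_1 = (1 - (-4)·0.8000 - (3)·0.6691) / (9) = 0.2436
  x_2 = (-2 - (-2)·0.0148 - (-2)·0.6691) / (5) = -0.1264
  x_3 = (-1 - (-2)·0.0148 - (-4)·0.8000) / (9) = 0.2477
Residual b − A·x = (-2.4411, -0.3854, -3.2477); ∞-norm = 3.2477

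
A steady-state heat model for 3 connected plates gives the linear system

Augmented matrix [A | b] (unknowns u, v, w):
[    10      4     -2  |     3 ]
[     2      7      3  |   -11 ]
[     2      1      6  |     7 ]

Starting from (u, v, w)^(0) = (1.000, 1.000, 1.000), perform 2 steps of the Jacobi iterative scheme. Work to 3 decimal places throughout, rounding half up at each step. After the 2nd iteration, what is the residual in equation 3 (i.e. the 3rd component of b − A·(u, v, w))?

-2.894

Iteration 1:
  u = (3 - (4)·1.000 - (-2)·1.000) / (10) = 0.100
  v = (-11 - (2)·1.000 - (3)·1.000) / (7) = -2.286
  w = (7 - (2)·1.000 - (1)·1.000) / (6) = 0.667
Iteration 2:
  u = (3 - (4)·-2.286 - (-2)·0.667) / (10) = 1.348
  v = (-11 - (2)·0.100 - (3)·0.667) / (7) = -1.886
  w = (7 - (2)·0.100 - (1)·-2.286) / (6) = 1.514
Residual b − A·x = (0.092, -5.036, -2.894)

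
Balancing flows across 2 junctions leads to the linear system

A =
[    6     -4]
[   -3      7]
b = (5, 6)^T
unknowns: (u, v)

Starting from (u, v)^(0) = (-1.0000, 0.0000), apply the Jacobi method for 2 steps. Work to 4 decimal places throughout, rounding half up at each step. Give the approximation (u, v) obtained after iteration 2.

(1.1191, 1.2143)

Iteration 1:
  u = (5 - (-4)·0.0000) / (6) = 0.8333
  v = (6 - (-3)·-1.0000) / (7) = 0.4286
Iteration 2:
  u = (5 - (-4)·0.4286) / (6) = 1.1191
  v = (6 - (-3)·0.8333) / (7) = 1.2143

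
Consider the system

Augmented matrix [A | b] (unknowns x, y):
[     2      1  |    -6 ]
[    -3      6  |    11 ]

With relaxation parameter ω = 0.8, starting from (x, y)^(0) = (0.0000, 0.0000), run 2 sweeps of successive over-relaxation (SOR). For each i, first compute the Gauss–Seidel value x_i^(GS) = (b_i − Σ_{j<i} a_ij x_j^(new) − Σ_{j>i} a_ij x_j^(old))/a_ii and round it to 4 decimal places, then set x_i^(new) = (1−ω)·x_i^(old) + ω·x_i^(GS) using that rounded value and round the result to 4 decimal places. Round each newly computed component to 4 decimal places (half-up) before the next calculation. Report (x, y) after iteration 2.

(-3.0826, 0.3349)

Iteration 1:
  x: GS value = (-6 - (1)·0.0000) / (2) = -3.0000;  x ← (1−ω)·0.0000 + ω·-3.0000 = -2.4000
  y: GS value = (11 - (-3)·-2.4000) / (6) = 0.6333;  y ← (1−ω)·0.0000 + ω·0.6333 = 0.5066
Iteration 2:
  x: GS value = (-6 - (1)·0.5066) / (2) = -3.2533;  x ← (1−ω)·-2.4000 + ω·-3.2533 = -3.0826
  y: GS value = (11 - (-3)·-3.0826) / (6) = 0.2920;  y ← (1−ω)·0.5066 + ω·0.2920 = 0.3349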